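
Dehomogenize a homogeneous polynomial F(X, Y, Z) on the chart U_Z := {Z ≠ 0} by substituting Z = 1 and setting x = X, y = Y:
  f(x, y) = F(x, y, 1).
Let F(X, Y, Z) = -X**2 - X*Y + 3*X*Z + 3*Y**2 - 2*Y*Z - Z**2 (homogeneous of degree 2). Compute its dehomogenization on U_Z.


f(x, y) = -x**2 - x*y + 3*x + 3*y**2 - 2*y - 1

On U_Z we set Z = 1. Each monomial c·X^i·Y^j·Z^k in F becomes c·x^i·y^j·1^k = c·x^i·y^j.
Substituting Z = 1: F(X, Y, 1) = -x**2 - x*y + 3*x + 3*y**2 - 2*y - 1.
Note: deg(f) ≤ deg(F) = 2; strict inequality happens when F is divisible by Z (lost terms).


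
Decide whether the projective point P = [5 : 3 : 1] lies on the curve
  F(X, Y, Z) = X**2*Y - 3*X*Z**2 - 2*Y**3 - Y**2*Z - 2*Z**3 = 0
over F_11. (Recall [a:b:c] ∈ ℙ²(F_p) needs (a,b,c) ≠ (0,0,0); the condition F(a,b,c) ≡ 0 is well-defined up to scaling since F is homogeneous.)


F(5,3,1) ≡ 6 (mod 11); P is NOT on the curve.

Evaluate F(5, 3, 1) term-by-term (mod 11).
  X**2*Y ↦ 1·25·3·1 = 75
  -3*X*Z**2 ↦ -3·5·1·1 = -15
  -2*Y**3 ↦ -2·1·27·1 = -54
  -Y**2*Z ↦ -1·1·9·1 = -9
  -2*Z**3 ↦ -2·1·1·1 = -2
Sum: F(5, 3, 1) = (75) + (-15) + (-54) + (-9) + (-2) = -5.
Reducing mod 11: -5 ≡ 6 (mod 11).
Since F(a, b, c) ≡ 6 ≠ 0 (mod 11), P does NOT lie on the curve.


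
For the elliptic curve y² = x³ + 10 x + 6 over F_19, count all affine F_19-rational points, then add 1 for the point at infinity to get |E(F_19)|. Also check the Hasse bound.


Affine points = {(0, 5), (0, 14), (1, 6), (1, 13), (3, 5), (3, 14), (6, 4), (6, 15), (7, 1), (7, 18), (8, 3), (8, 16), (10, 2), (10, 17), (12, 7), (12, 12), (15, 4), (15, 15), (16, 5), (16, 14), (17, 4), (17, 15)}; affine count = 22; |E(F_19)| = 23.

Discriminant check: Δ ∝ 4a³ + 27b² = 4·10³ + 27·6² = 4·1000 + 27·36 ≡ 13 (mod 19). Nonzero ⇒ E is nonsingular.
For each x ∈ F_19, compute rhs = x³ + 10·x + 6 mod 19, then count y ∈ F_19 with y² ≡ rhs.
  x = 0: rhs = 6, matching y values: 5, 14 (2 points).
  x = 1: rhs = 17, matching y values: 6, 13 (2 points).
  x = 2: rhs = 15, matching y values: none (0 points).
  x = 3: rhs = 6, matching y values: 5, 14 (2 points).
  x = 4: rhs = 15, matching y values: none (0 points).
  x = 5: rhs = 10, matching y values: none (0 points).
  x = 6: rhs = 16, matching y values: 4, 15 (2 points).
  x = 7: rhs = 1, matching y values: 1, 18 (2 points).
  x = 8: rhs = 9, matching y values: 3, 16 (2 points).
  x = 9: rhs = 8, matching y values: none (0 points).
  x = 10: rhs = 4, matching y values: 2, 17 (2 points).
  x = 11: rhs = 3, matching y values: none (0 points).
  x = 12: rhs = 11, matching y values: 7, 12 (2 points).
  x = 13: rhs = 15, matching y values: none (0 points).
  x = 14: rhs = 2, matching y values: none (0 points).
  x = 15: rhs = 16, matching y values: 4, 15 (2 points).
  x = 16: rhs = 6, matching y values: 5, 14 (2 points).
  x = 17: rhs = 16, matching y values: 4, 15 (2 points).
  x = 18: rhs = 14, matching y values: none (0 points).
Total affine count: 22.
Full point count |E(F_19)| = 22 + 1 = 23.
Hasse bound: |23 − (19+1)| = |3| = 3 ≤ 2√19 ≈ 8.7178 ✓.


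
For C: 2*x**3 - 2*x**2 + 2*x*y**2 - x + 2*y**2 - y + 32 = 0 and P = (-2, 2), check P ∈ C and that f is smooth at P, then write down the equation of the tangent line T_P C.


Tangent line at P: 39*x - 9*y + 96 = 0.

Step 1: f(-2, 2) = 0, so P lies on C.
Step 2: partial derivatives
  f_x(x, y) = 6*x**2 - 4*x + 2*y**2 - 1, f_y(x, y) = 4*x*y + 4*y - 1.
  f_x(P) = 39, f_y(P) = -9 (gradient nonzero, so P is smooth).
Step 3: tangent line at P: 39·(x − -2) + -9·(y − 2) = 0.
Expanding: 39*x - 9*y + 96 = 0.


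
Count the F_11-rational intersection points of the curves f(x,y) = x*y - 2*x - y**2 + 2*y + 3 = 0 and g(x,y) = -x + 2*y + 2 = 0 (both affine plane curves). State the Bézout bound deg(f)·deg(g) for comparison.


Common zeros: {(0, 10), (4, 1)}; count = 2; Bézout bound = 2.

deg(f) = 2, deg(g) = 1, so Bézout bound = 2.
Scan x ∈ F_11. For each x, list the y ∈ F_11 with f(x, y) ≡ 0 and those with g(x, y) ≡ 0 (mod 11); the common zeros in that column are the intersection.
  x = 0: f ≡ 0 at y ∈ {3, 10}; g ≡ 0 at y ∈ {10}; common: {10}.
  x = 1: f ≡ 0 at y ∈ ∅; g ≡ 0 at y ∈ {5}; common: ∅.
  x = 2: f ≡ 0 at y ∈ {7, 8}; g ≡ 0 at y ∈ {0}; common: ∅.
  x = 3: f ≡ 0 at y ∈ ∅; g ≡ 0 at y ∈ {6}; common: ∅.
  x = 4: f ≡ 0 at y ∈ {1, 5}; g ≡ 0 at y ∈ {1}; common: {1}.
  x = 5: f ≡ 0 at y ∈ ∅; g ≡ 0 at y ∈ {7}; common: ∅.
  x = 6: f ≡ 0 at y ∈ ∅; g ≡ 0 at y ∈ {2}; common: ∅.
  x = 7: f ≡ 0 at y ∈ {0, 9}; g ≡ 0 at y ∈ {8}; common: ∅.
  x = 8: f ≡ 0 at y ∈ {4, 6}; g ≡ 0 at y ∈ {3}; common: ∅.
  x = 9: f ≡ 0 at y ∈ ∅; g ≡ 0 at y ∈ {9}; common: ∅.
  x = 10: f ≡ 0 at y ∈ ∅; g ≡ 0 at y ∈ {4}; common: ∅.
Collecting: common zeros = {(0, 10), (4, 1)}, so the count is 2.
Comparison with the Bézout bound: 2 ≤ 2 = deg(f)·deg(g), as expected for curves with no common component (the bound is attained).


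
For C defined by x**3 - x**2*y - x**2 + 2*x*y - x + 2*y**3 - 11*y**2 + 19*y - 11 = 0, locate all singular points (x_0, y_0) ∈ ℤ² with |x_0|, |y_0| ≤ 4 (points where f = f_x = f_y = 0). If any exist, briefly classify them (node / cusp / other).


Singular points: {(1, 2)}; classification: cusp.

Compute partial derivatives:
  f_x = 3*x**2 - 2*x*y - 2*x + 2*y - 1.
  f_y = -x**2 + 2*x + 6*y**2 - 22*y + 19.
Scan x_0 ∈ {−4, ..., 4}. For each x_0, f_y(x_0, y) is a polynomial in y; find its integer roots y ∈ {−4, ..., 4}, then test f_x and f at those candidates.
  x = -4: f_y(-4, y) = 6*y**2 - 22*y - 5; no integer root y with |y| ≤ 4.
  x = -3: f_y(-3, y) = 6*y**2 - 22*y + 4; no integer root y with |y| ≤ 4.
  x = -2: f_y(-2, y) = 6*y**2 - 22*y + 11; no integer root y with |y| ≤ 4.
  x = -1: f_y(-1, y) = 6*y**2 - 22*y + 16; vanishes at y ∈ {1}. (-1, 1): f_x = 8 ≠ 0.
  x = 0: f_y(0, y) = 6*y**2 - 22*y + 19; no integer root y with |y| ≤ 4.
  x = 1: f_y(1, y) = 6*y**2 - 22*y + 20; vanishes at y ∈ {2}. (1, 2): f_x = 0, f = 0 — SINGULAR.
  x = 2: f_y(2, y) = 6*y**2 - 22*y + 19; no integer root y with |y| ≤ 4.
  x = 3: f_y(3, y) = 6*y**2 - 22*y + 16; vanishes at y ∈ {1}. (3, 1): f_x = 16 ≠ 0.
  x = 4: f_y(4, y) = 6*y**2 - 22*y + 11; no integer root y with |y| ≤ 4.
Only singular point on the grid: (1, 2).
Classify: substitute x = 1 + u, y = 2 + v and expand: f = u**3 - u**2*v + 2*v**3 + v**2.
No constant or linear terms (consistent with a singular point). Quadratic part: v**2. Cubic part: u**3 - u**2*v + 2*v**3.
The quadratic part v**2 is a perfect square, so there is a single (double) tangent line v = 0, i.e. y = 2. Restricting the cubic part to that line (v = 0) leaves u**3 ≠ 0, so f is not divisible by v and the branch is v² ≈ -u**3 to lowest order — this is a cusp.
Classification: cusp.


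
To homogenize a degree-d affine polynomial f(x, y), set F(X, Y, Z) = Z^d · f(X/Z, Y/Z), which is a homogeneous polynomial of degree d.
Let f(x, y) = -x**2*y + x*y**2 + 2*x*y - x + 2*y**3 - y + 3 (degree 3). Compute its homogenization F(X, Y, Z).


F(X, Y, Z) = -X**2*Y + X*Y**2 + 2*X*Y*Z - X*Z**2 + 2*Y**3 - Y*Z**2 + 3*Z**3

deg(f) = 3.
Substitute x = X/Z, y = Y/Z into f, then multiply by Z^3.
  monomial -1·x^2·y^1 ↦ -1·X^2·Y^1·Z^0.
  monomial 1·x^1·y^2 ↦ 1·X^1·Y^2·Z^0.
  monomial 2·x^1·y^1 ↦ 2·X^1·Y^1·Z^1.
  monomial -1·x^1·y^0 ↦ -1·X^1·Y^0·Z^2.
  monomial 2·x^0·y^3 ↦ 2·X^0·Y^3·Z^0.
  monomial -1·x^0·y^1 ↦ -1·X^0·Y^1·Z^2.
  monomial 3·x^0·y^0 ↦ 3·X^0·Y^0·Z^3.
Collecting: F(X, Y, Z) = -X**2*Y + X*Y**2 + 2*X*Y*Z - X*Z**2 + 2*Y**3 - Y*Z**2 + 3*Z**3.


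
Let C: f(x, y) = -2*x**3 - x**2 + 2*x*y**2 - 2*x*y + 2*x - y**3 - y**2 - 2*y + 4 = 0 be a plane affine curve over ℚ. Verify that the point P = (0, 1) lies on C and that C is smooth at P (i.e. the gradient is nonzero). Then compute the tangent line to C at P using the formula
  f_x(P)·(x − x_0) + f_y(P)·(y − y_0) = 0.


Tangent line at P: 2*x - 7*y + 7 = 0.

Step 1: f(0, 1) = 0, so P lies on C.
Step 2: partial derivatives
  f_x(x, y) = -6*x**2 - 2*x + 2*y**2 - 2*y + 2, f_y(x, y) = 4*x*y - 2*x - 3*y**2 - 2*y - 2.
  f_x(P) = 2, f_y(P) = -7 (gradient nonzero, so P is smooth).
Step 3: tangent line at P: 2·(x − 0) + -7·(y − 1) = 0.
Expanding: 2*x - 7*y + 7 = 0.


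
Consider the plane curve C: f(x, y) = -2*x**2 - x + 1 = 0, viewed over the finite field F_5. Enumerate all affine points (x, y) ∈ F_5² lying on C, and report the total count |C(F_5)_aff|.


Affine F_5-points: {(3, 0), (3, 1), (3, 2), (3, 3), (3, 4), (4, 0), (4, 1), (4, 2), (4, 3), (4, 4)}; count = 10.

For each of the 25 pairs (x, y) ∈ F_5², evaluate f(x, y) mod 5. Record the zeros.
  x = 0: [0↦1, 1↦1, 2↦1, 3↦1, 4↦1]  zeros at y ∈ ∅
  x = 1: [0↦3, 1↦3, 2↦3, 3↦3, 4↦3]  zeros at y ∈ ∅
  x = 2: [0↦1, 1↦1, 2↦1, 3↦1, 4↦1]  zeros at y ∈ ∅
  x = 3: [0↦0, 1↦0, 2↦0, 3↦0, 4↦0]  zeros at y ∈ {0, 1, 2, 3, 4}
  x = 4: [0↦0, 1↦0, 2↦0, 3↦0, 4↦0]  zeros at y ∈ {0, 1, 2, 3, 4}
Collecting zeros: affine points = {(3, 0), (3, 1), (3, 2), (3, 3), (3, 4), (4, 0), (4, 1), (4, 2), (4, 3), (4, 4)}.
Total count |C(F_5)_aff| = 10.


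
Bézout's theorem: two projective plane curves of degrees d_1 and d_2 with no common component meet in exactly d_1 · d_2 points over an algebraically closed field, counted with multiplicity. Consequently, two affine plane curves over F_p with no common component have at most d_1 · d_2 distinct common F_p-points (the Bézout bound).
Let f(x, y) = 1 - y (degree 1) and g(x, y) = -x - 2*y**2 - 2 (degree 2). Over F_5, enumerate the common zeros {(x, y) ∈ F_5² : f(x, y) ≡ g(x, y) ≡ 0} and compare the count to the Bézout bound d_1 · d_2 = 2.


Common zeros: {(1, 1)}; count = 1; Bézout bound = 2.

deg(f) = 1, deg(g) = 2, so Bézout bound = 2.
Scan x ∈ F_5. For each x, list the y ∈ F_5 with f(x, y) ≡ 0 and those with g(x, y) ≡ 0 (mod 5); the common zeros in that column are the intersection.
  x = 0: f ≡ 0 at y ∈ {1}; g ≡ 0 at y ∈ {2, 3}; common: ∅.
  x = 1: f ≡ 0 at y ∈ {1}; g ≡ 0 at y ∈ {1, 4}; common: {1}.
  x = 2: f ≡ 0 at y ∈ {1}; g ≡ 0 at y ∈ ∅; common: ∅.
  x = 3: f ≡ 0 at y ∈ {1}; g ≡ 0 at y ∈ {0}; common: ∅.
  x = 4: f ≡ 0 at y ∈ {1}; g ≡ 0 at y ∈ ∅; common: ∅.
Collecting: common zeros = {(1, 1)}, so the count is 1.
Comparison with the Bézout bound: 1 ≤ 2 = deg(f)·deg(g), as expected for curves with no common component (the affine F_5-count falls short of the bound because intersections may lie at infinity, over extension fields, or carry multiplicity).


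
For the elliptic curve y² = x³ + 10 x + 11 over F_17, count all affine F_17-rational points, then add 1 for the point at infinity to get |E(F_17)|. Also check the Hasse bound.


Affine points = {(3, 0), (4, 8), (4, 9), (5, 4), (5, 13), (6, 7), (6, 10), (7, 4), (7, 13), (8, 5), (8, 12), (13, 3), (13, 14), (15, 0), (16, 0)}; affine count = 15; |E(F_17)| = 16.

Discriminant check: Δ ∝ 4a³ + 27b² = 4·10³ + 27·11² = 4·1000 + 27·121 ≡ 8 (mod 17). Nonzero ⇒ E is nonsingular.
For each x ∈ F_17, compute rhs = x³ + 10·x + 11 mod 17, then count y ∈ F_17 with y² ≡ rhs.
  x = 0: rhs = 11, matching y values: none (0 points).
  x = 1: rhs = 5, matching y values: none (0 points).
  x = 2: rhs = 5, matching y values: none (0 points).
  x = 3: rhs = 0, matching y values: 0 (1 points).
  x = 4: rhs = 13, matching y values: 8, 9 (2 points).
  x = 5: rhs = 16, matching y values: 4, 13 (2 points).
  x = 6: rhs = 15, matching y values: 7, 10 (2 points).
  x = 7: rhs = 16, matching y values: 4, 13 (2 points).
  x = 8: rhs = 8, matching y values: 5, 12 (2 points).
  x = 9: rhs = 14, matching y values: none (0 points).
  x = 10: rhs = 6, matching y values: none (0 points).
  x = 11: rhs = 7, matching y values: none (0 points).
  x = 12: rhs = 6, matching y values: none (0 points).
  x = 13: rhs = 9, matching y values: 3, 14 (2 points).
  x = 14: rhs = 5, matching y values: none (0 points).
  x = 15: rhs = 0, matching y values: 0 (1 points).
  x = 16: rhs = 0, matching y values: 0 (1 points).
Total affine count: 15.
Full point count |E(F_17)| = 15 + 1 = 16.
Hasse bound: |16 − (17+1)| = |-2| = 2 ≤ 2√17 ≈ 8.2462 ✓.


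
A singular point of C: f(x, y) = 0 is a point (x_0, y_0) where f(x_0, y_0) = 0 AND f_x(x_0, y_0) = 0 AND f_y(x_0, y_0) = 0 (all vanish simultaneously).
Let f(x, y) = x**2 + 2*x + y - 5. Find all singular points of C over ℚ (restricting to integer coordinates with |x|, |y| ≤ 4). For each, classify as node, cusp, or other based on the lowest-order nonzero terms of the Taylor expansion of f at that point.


No singular points in the scanned grid; C is smooth there.

Compute partial derivatives:
  f_x = 2*x + 2.
  f_y = 1.
f_y = 1 is a nonzero constant, so f_y never vanishes: no point (x, y) can satisfy f = f_x = f_y = 0. In particular no (x, y) ∈ {−4, ..., 4}² is singular; the curve is smooth.


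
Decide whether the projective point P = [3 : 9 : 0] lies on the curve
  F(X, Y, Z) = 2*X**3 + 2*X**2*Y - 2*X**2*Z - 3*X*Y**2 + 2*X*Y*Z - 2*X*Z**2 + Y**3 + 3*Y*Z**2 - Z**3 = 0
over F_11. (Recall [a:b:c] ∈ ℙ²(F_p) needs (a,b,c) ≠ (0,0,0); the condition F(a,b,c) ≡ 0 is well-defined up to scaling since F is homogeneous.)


F(3,9,0) ≡ 7 (mod 11); P is NOT on the curve.

Evaluate F(3, 9, 0) term-by-term (mod 11).
  2*X**3 ↦ 2·27·1·1 = 54
  2*X**2*Y ↦ 2·9·9·1 = 162
  -2*X**2*Z ↦ -2·9·1·0 = 0
  -3*X*Y**2 ↦ -3·3·81·1 = -729
  2*X*Y*Z ↦ 2·3·9·0 = 0
  -2*X*Z**2 ↦ -2·3·1·0 = 0
  Y**3 ↦ 1·1·729·1 = 729
  3*Y*Z**2 ↦ 3·1·9·0 = 0
  -Z**3 ↦ -1·1·1·0 = 0
Sum: F(3, 9, 0) = (54) + (162) + (0) + (-729) + (0) + (0) + (729) + (0) + (0) = 216.
Reducing mod 11: 216 ≡ 7 (mod 11).
Since F(a, b, c) ≡ 7 ≠ 0 (mod 11), P does NOT lie on the curve.


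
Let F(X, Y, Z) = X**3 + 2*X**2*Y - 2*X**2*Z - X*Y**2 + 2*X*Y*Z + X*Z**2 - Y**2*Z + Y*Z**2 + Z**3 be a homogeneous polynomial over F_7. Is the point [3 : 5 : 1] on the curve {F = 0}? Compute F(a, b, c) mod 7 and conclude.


F(3,5,1) ≡ 3 (mod 7); P is NOT on the curve.

Evaluate F(3, 5, 1) term-by-term (mod 7).
  X**3 ↦ 1·27·1·1 = 27
  2*X**2*Y ↦ 2·9·5·1 = 90
  -2*X**2*Z ↦ -2·9·1·1 = -18
  -X*Y**2 ↦ -1·3·25·1 = -75
  2*X*Y*Z ↦ 2·3·5·1 = 30
  X*Z**2 ↦ 1·3·1·1 = 3
  -Y**2*Z ↦ -1·1·25·1 = -25
  Y*Z**2 ↦ 1·1·5·1 = 5
  Z**3 ↦ 1·1·1·1 = 1
Sum: F(3, 5, 1) = (27) + (90) + (-18) + (-75) + (30) + (3) + (-25) + (5) + (1) = 38.
Reducing mod 7: 38 ≡ 3 (mod 7).
Since F(a, b, c) ≡ 3 ≠ 0 (mod 7), P does NOT lie on the curve.


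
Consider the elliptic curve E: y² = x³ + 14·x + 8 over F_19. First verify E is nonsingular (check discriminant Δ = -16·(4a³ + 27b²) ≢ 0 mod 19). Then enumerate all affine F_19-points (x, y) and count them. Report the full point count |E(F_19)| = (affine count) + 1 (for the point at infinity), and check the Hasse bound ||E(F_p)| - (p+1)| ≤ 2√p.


Affine points = {(1, 2), (1, 17), (2, 5), (2, 14), (3, 1), (3, 18), (6, 2), (6, 17), (8, 9), (8, 10), (11, 7), (11, 12), (12, 2), (12, 17)}; affine count = 14; |E(F_19)| = 15.

Discriminant check: Δ ∝ 4a³ + 27b² = 4·14³ + 27·8² = 4·2744 + 27·64 ≡ 12 (mod 19). Nonzero ⇒ E is nonsingular.
For each x ∈ F_19, compute rhs = x³ + 14·x + 8 mod 19, then count y ∈ F_19 with y² ≡ rhs.
  x = 0: rhs = 8, matching y values: none (0 points).
  x = 1: rhs = 4, matching y values: 2, 17 (2 points).
  x = 2: rhs = 6, matching y values: 5, 14 (2 points).
  x = 3: rhs = 1, matching y values: 1, 18 (2 points).
  x = 4: rhs = 14, matching y values: none (0 points).
  x = 5: rhs = 13, matching y values: none (0 points).
  x = 6: rhs = 4, matching y values: 2, 17 (2 points).
  x = 7: rhs = 12, matching y values: none (0 points).
  x = 8: rhs = 5, matching y values: 9, 10 (2 points).
  x = 9: rhs = 8, matching y values: none (0 points).
  x = 10: rhs = 8, matching y values: none (0 points).
  x = 11: rhs = 11, matching y values: 7, 12 (2 points).
  x = 12: rhs = 4, matching y values: 2, 17 (2 points).
  x = 13: rhs = 12, matching y values: none (0 points).
  x = 14: rhs = 3, matching y values: none (0 points).
  x = 15: rhs = 2, matching y values: none (0 points).
  x = 16: rhs = 15, matching y values: none (0 points).
  x = 17: rhs = 10, matching y values: none (0 points).
  x = 18: rhs = 12, matching y values: none (0 points).
Total affine count: 14.
Full point count |E(F_19)| = 14 + 1 = 15.
Hasse bound: |15 − (19+1)| = |-5| = 5 ≤ 2√19 ≈ 8.7178 ✓.


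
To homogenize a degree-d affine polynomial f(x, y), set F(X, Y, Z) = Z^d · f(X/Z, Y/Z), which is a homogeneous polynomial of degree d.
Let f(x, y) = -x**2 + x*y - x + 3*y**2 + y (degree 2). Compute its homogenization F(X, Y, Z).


F(X, Y, Z) = -X**2 + X*Y - X*Z + 3*Y**2 + Y*Z

deg(f) = 2.
Substitute x = X/Z, y = Y/Z into f, then multiply by Z^2.
  monomial -1·x^2·y^0 ↦ -1·X^2·Y^0·Z^0.
  monomial 1·x^1·y^1 ↦ 1·X^1·Y^1·Z^0.
  monomial -1·x^1·y^0 ↦ -1·X^1·Y^0·Z^1.
  monomial 3·x^0·y^2 ↦ 3·X^0·Y^2·Z^0.
  monomial 1·x^0·y^1 ↦ 1·X^0·Y^1·Z^1.
Collecting: F(X, Y, Z) = -X**2 + X*Y - X*Z + 3*Y**2 + Y*Z.


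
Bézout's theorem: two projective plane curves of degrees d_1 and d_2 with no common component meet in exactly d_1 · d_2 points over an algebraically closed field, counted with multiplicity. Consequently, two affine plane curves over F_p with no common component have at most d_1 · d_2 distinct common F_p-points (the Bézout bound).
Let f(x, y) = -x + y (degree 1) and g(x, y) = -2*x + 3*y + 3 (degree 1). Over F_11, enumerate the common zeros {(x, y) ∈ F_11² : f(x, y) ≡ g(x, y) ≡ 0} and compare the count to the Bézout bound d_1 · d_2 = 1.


Common zeros: {(8, 8)}; count = 1; Bézout bound = 1.

deg(f) = 1, deg(g) = 1, so Bézout bound = 1.
Scan x ∈ F_11. For each x, list the y ∈ F_11 with f(x, y) ≡ 0 and those with g(x, y) ≡ 0 (mod 11); the common zeros in that column are the intersection.
  x = 0: f ≡ 0 at y ∈ {0}; g ≡ 0 at y ∈ {10}; common: ∅.
  x = 1: f ≡ 0 at y ∈ {1}; g ≡ 0 at y ∈ {7}; common: ∅.
  x = 2: f ≡ 0 at y ∈ {2}; g ≡ 0 at y ∈ {4}; common: ∅.
  x = 3: f ≡ 0 at y ∈ {3}; g ≡ 0 at y ∈ {1}; common: ∅.
  x = 4: f ≡ 0 at y ∈ {4}; g ≡ 0 at y ∈ {9}; common: ∅.
  x = 5: f ≡ 0 at y ∈ {5}; g ≡ 0 at y ∈ {6}; common: ∅.
  x = 6: f ≡ 0 at y ∈ {6}; g ≡ 0 at y ∈ {3}; common: ∅.
  x = 7: f ≡ 0 at y ∈ {7}; g ≡ 0 at y ∈ {0}; common: ∅.
  x = 8: f ≡ 0 at y ∈ {8}; g ≡ 0 at y ∈ {8}; common: {8}.
  x = 9: f ≡ 0 at y ∈ {9}; g ≡ 0 at y ∈ {5}; common: ∅.
  x = 10: f ≡ 0 at y ∈ {10}; g ≡ 0 at y ∈ {2}; common: ∅.
Collecting: common zeros = {(8, 8)}, so the count is 1.
Comparison with the Bézout bound: 1 ≤ 1 = deg(f)·deg(g), as expected for curves with no common component (the bound is attained).


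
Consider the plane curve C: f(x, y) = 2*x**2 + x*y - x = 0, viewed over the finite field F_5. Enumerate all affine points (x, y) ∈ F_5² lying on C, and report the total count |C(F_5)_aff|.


Affine F_5-points: {(0, 0), (0, 1), (0, 2), (0, 3), (0, 4), (1, 4), (2, 2), (3, 0), (4, 3)}; count = 9.

For each of the 25 pairs (x, y) ∈ F_5², evaluate f(x, y) mod 5. Record the zeros.
  x = 0: [0↦0, 1↦0, 2↦0, 3↦0, 4↦0]  zeros at y ∈ {0, 1, 2, 3, 4}
  x = 1: [0↦1, 1↦2, 2↦3, 3↦4, 4↦0]  zeros at y ∈ {4}
  x = 2: [0↦1, 1↦3, 2↦0, 3↦2, 4↦4]  zeros at y ∈ {2}
  x = 3: [0↦0, 1↦3, 2↦1, 3↦4, 4↦2]  zeros at y ∈ {0}
  x = 4: [0↦3, 1↦2, 2↦1, 3↦0, 4↦4]  zeros at y ∈ {3}
Collecting zeros: affine points = {(0, 0), (0, 1), (0, 2), (0, 3), (0, 4), (1, 4), (2, 2), (3, 0), (4, 3)}.
Total count |C(F_5)_aff| = 9.


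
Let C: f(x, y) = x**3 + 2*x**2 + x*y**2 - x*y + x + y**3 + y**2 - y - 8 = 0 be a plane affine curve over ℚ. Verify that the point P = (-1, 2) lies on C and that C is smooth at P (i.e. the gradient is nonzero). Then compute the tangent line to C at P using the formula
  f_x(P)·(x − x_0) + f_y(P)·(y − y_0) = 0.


Tangent line at P: 2*x + 12*y - 22 = 0.

Step 1: f(-1, 2) = 0, so P lies on C.
Step 2: partial derivatives
  f_x(x, y) = 3*x**2 + 4*x + y**2 - y + 1, f_y(x, y) = 2*x*y - x + 3*y**2 + 2*y - 1.
  f_x(P) = 2, f_y(P) = 12 (gradient nonzero, so P is smooth).
Step 3: tangent line at P: 2·(x − -1) + 12·(y − 2) = 0.
Expanding: 2*x + 12*y - 22 = 0.


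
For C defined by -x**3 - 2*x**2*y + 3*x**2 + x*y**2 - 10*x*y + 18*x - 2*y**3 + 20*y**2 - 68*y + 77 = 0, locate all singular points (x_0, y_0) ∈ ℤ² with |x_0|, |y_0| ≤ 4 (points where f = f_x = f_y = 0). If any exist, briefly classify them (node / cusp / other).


Singular points: {(-1, 3)}; classification: cusp.

Compute partial derivatives:
  f_x = -3*x**2 - 4*x*y + 6*x + y**2 - 10*y + 18.
  f_y = -2*x**2 + 2*x*y - 10*x - 6*y**2 + 40*y - 68.
Scan x_0 ∈ {−4, ..., 4}. For each x_0, f_y(x_0, y) is a polynomial in y; find its integer roots y ∈ {−4, ..., 4}, then test f_x and f at those candidates.
  x = -4: f_y(-4, y) = -6*y**2 + 32*y - 60; no integer root y with |y| ≤ 4.
  x = -3: f_y(-3, y) = -6*y**2 + 34*y - 56; no integer root y with |y| ≤ 4.
  x = -2: f_y(-2, y) = -6*y**2 + 36*y - 56; no integer root y with |y| ≤ 4.
  x = -1: f_y(-1, y) = -6*y**2 + 38*y - 60; vanishes at y ∈ {3}. (-1, 3): f_x = 0, f = 0 — SINGULAR.
  x = 0: f_y(0, y) = -6*y**2 + 40*y - 68; no integer root y with |y| ≤ 4.
  x = 1: f_y(1, y) = -6*y**2 + 42*y - 80; no integer root y with |y| ≤ 4.
  x = 2: f_y(2, y) = -6*y**2 + 44*y - 96; no integer root y with |y| ≤ 4.
  x = 3: f_y(3, y) = -6*y**2 + 46*y - 116; no integer root y with |y| ≤ 4.
  x = 4: f_y(4, y) = -6*y**2 + 48*y - 140; no integer root y with |y| ≤ 4.
Only singular point on the grid: (-1, 3).
Classify: substitute x = -1 + u, y = 3 + v and expand: f = -u**3 - 2*u**2*v + u*v**2 - 2*v**3 + v**2.
No constant or linear terms (consistent with a singular point). Quadratic part: v**2. Cubic part: -u**3 - 2*u**2*v + u*v**2 - 2*v**3.
The quadratic part v**2 is a perfect square, so there is a single (double) tangent line v = 0, i.e. y = 3. Restricting the cubic part to that line (v = 0) leaves -u**3 ≠ 0, so f is not divisible by v and the branch is v² ≈ u**3 to lowest order — this is a cusp.
Classification: cusp.


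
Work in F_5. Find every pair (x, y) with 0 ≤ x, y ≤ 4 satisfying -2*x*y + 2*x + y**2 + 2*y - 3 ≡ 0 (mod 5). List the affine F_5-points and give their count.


Affine F_5-points: {(0, 1), (0, 2), (1, 1), (1, 4), (2, 1), (3, 1), (3, 3), (4, 0), (4, 1)}; count = 9.

For each of the 25 pairs (x, y) ∈ F_5², evaluate f(x, y) mod 5. Record the zeros.
  x = 0: [0↦2, 1↦0, 2↦0, 3↦2, 4↦1]  zeros at y ∈ {1, 2}
  x = 1: [0↦4, 1↦0, 2↦3, 3↦3, 4↦0]  zeros at y ∈ {1, 4}
  x = 2: [0↦1, 1↦0, 2↦1, 3↦4, 4↦4]  zeros at y ∈ {1}
  x = 3: [0↦3, 1↦0, 2↦4, 3↦0, 4↦3]  zeros at y ∈ {1, 3}
  x = 4: [0↦0, 1↦0, 2↦2, 3↦1, 4↦2]  zeros at y ∈ {0, 1}
Collecting zeros: affine points = {(0, 1), (0, 2), (1, 1), (1, 4), (2, 1), (3, 1), (3, 3), (4, 0), (4, 1)}.
Total count |C(F_5)_aff| = 9.


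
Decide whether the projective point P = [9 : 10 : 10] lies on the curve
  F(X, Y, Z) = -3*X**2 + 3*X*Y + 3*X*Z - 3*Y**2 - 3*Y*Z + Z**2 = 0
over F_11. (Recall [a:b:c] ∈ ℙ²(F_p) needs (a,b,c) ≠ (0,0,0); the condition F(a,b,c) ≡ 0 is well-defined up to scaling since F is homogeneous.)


F(9,10,10) ≡ 6 (mod 11); P is NOT on the curve.

Evaluate F(9, 10, 10) term-by-term (mod 11).
  -3*X**2 ↦ -3·81·1·1 = -243
  3*X*Y ↦ 3·9·10·1 = 270
  3*X*Z ↦ 3·9·1·10 = 270
  -3*Y**2 ↦ -3·1·100·1 = -300
  -3*Y*Z ↦ -3·1·10·10 = -300
  Z**2 ↦ 1·1·1·100 = 100
Sum: F(9, 10, 10) = (-243) + (270) + (270) + (-300) + (-300) + (100) = -203.
Reducing mod 11: -203 ≡ 6 (mod 11).
Since F(a, b, c) ≡ 6 ≠ 0 (mod 11), P does NOT lie on the curve.


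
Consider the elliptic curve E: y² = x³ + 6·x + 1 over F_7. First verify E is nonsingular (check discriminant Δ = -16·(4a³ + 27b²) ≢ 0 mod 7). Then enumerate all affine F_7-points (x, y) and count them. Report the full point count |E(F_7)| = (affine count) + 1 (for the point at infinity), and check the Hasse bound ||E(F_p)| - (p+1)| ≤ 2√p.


Affine points = {(0, 1), (0, 6), (1, 1), (1, 6), (2, 0), (3, 2), (3, 5), (5, 3), (5, 4), (6, 1), (6, 6)}; affine count = 11; |E(F_7)| = 12.

Discriminant check: Δ ∝ 4a³ + 27b² = 4·6³ + 27·1² = 4·216 + 27·1 ≡ 2 (mod 7). Nonzero ⇒ E is nonsingular.
For each x ∈ F_7, compute rhs = x³ + 6·x + 1 mod 7, then count y ∈ F_7 with y² ≡ rhs.
  x = 0: rhs = 1, matching y values: 1, 6 (2 points).
  x = 1: rhs = 1, matching y values: 1, 6 (2 points).
  x = 2: rhs = 0, matching y values: 0 (1 points).
  x = 3: rhs = 4, matching y values: 2, 5 (2 points).
  x = 4: rhs = 5, matching y values: none (0 points).
  x = 5: rhs = 2, matching y values: 3, 4 (2 points).
  x = 6: rhs = 1, matching y values: 1, 6 (2 points).
Total affine count: 11.
Full point count |E(F_7)| = 11 + 1 = 12.
Hasse bound: |12 − (7+1)| = |4| = 4 ≤ 2√7 ≈ 5.2915 ✓.


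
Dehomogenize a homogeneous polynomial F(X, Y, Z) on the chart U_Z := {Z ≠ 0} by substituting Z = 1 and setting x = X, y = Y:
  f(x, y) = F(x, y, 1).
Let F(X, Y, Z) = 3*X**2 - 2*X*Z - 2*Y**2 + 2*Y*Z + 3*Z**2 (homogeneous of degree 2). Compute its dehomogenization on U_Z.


f(x, y) = 3*x**2 - 2*x - 2*y**2 + 2*y + 3

On U_Z we set Z = 1. Each monomial c·X^i·Y^j·Z^k in F becomes c·x^i·y^j·1^k = c·x^i·y^j.
Substituting Z = 1: F(X, Y, 1) = 3*x**2 - 2*x - 2*y**2 + 2*y + 3.
Note: deg(f) ≤ deg(F) = 2; strict inequality happens when F is divisible by Z (lost terms).


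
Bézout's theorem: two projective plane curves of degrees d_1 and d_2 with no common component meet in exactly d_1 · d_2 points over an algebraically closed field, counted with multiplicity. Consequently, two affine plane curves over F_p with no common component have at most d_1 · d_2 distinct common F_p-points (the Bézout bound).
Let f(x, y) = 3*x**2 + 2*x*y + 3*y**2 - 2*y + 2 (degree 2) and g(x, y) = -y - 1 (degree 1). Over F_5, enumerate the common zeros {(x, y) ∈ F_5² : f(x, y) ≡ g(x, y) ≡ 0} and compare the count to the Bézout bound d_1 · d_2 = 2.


Common zeros: {(2, 4)}; count = 1; Bézout bound = 2.

deg(f) = 2, deg(g) = 1, so Bézout bound = 2.
Scan x ∈ F_5. For each x, list the y ∈ F_5 with f(x, y) ≡ 0 and those with g(x, y) ≡ 0 (mod 5); the common zeros in that column are the intersection.
  x = 0: f ≡ 0 at y ∈ {2}; g ≡ 0 at y ∈ {4}; common: ∅.
  x = 1: f ≡ 0 at y ∈ {0}; g ≡ 0 at y ∈ {4}; common: ∅.
  x = 2: f ≡ 0 at y ∈ {2, 4}; g ≡ 0 at y ∈ {4}; common: {4}.
  x = 3: f ≡ 0 at y ∈ ∅; g ≡ 0 at y ∈ {4}; common: ∅.
  x = 4: f ≡ 0 at y ∈ {0, 3}; g ≡ 0 at y ∈ {4}; common: ∅.
Collecting: common zeros = {(2, 4)}, so the count is 1.
Comparison with the Bézout bound: 1 ≤ 2 = deg(f)·deg(g), as expected for curves with no common component (the affine F_5-count falls short of the bound because intersections may lie at infinity, over extension fields, or carry multiplicity).


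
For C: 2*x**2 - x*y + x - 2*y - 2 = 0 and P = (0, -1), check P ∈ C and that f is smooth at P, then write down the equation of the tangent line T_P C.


Tangent line at P: 2*x - 2*y - 2 = 0.

Step 1: f(0, -1) = 0, so P lies on C.
Step 2: partial derivatives
  f_x(x, y) = 4*x - y + 1, f_y(x, y) = -x - 2.
  f_x(P) = 2, f_y(P) = -2 (gradient nonzero, so P is smooth).
Step 3: tangent line at P: 2·(x − 0) + -2·(y − -1) = 0.
Expanding: 2*x - 2*y - 2 = 0.


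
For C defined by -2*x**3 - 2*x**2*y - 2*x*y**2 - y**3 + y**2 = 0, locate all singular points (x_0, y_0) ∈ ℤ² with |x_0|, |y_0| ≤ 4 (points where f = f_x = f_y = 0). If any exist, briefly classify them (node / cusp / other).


Singular points: {(0, 0)}; classification: cusp.

Compute partial derivatives:
  f_x = -6*x**2 - 4*x*y - 2*y**2.
  f_y = -2*x**2 - 4*x*y - 3*y**2 + 2*y.
Scan x_0 ∈ {−4, ..., 4}. For each x_0, f_y(x_0, y) is a polynomial in y; find its integer roots y ∈ {−4, ..., 4}, then test f_x and f at those candidates.
  x = -4: f_y(-4, y) = -3*y**2 + 18*y - 32; no integer root y with |y| ≤ 4.
  x = -3: f_y(-3, y) = -3*y**2 + 14*y - 18; no integer root y with |y| ≤ 4.
  x = -2: f_y(-2, y) = -3*y**2 + 10*y - 8; vanishes at y ∈ {2}. (-2, 2): f_x = -16 ≠ 0.
  x = -1: f_y(-1, y) = -3*y**2 + 6*y - 2; no integer root y with |y| ≤ 4.
  x = 0: f_y(0, y) = -3*y**2 + 2*y; vanishes at y ∈ {0}. (0, 0): f_x = 0, f = 0 — SINGULAR.
  x = 1: f_y(1, y) = -3*y**2 - 2*y - 2; no integer root y with |y| ≤ 4.
  x = 2: f_y(2, y) = -3*y**2 - 6*y - 8; no integer root y with |y| ≤ 4.
  x = 3: f_y(3, y) = -3*y**2 - 10*y - 18; no integer root y with |y| ≤ 4.
  x = 4: f_y(4, y) = -3*y**2 - 14*y - 32; no integer root y with |y| ≤ 4.
Only singular point on the grid: (0, 0).
Classify: substitute x = 0 + u, y = 0 + v and expand: f = -2*u**3 - 2*u**2*v - 2*u*v**2 - v**3 + v**2.
No constant or linear terms (consistent with a singular point). Quadratic part: v**2. Cubic part: -2*u**3 - 2*u**2*v - 2*u*v**2 - v**3.
The quadratic part v**2 is a perfect square, so there is a single (double) tangent line v = 0, i.e. y = 0. Restricting the cubic part to that line (v = 0) leaves -2*u**3 ≠ 0, so f is not divisible by v and the branch is v² ≈ 2*u**3 to lowest order — this is a cusp.
Classification: cusp.


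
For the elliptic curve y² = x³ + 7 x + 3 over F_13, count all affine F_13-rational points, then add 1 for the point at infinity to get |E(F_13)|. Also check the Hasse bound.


Affine points = {(0, 4), (0, 9), (2, 5), (2, 8), (3, 5), (3, 8), (4, 2), (4, 11), (6, 1), (6, 12), (8, 5), (8, 8)}; affine count = 12; |E(F_13)| = 13.

Discriminant check: Δ ∝ 4a³ + 27b² = 4·7³ + 27·3² = 4·343 + 27·9 ≡ 3 (mod 13). Nonzero ⇒ E is nonsingular.
For each x ∈ F_13, compute rhs = x³ + 7·x + 3 mod 13, then count y ∈ F_13 with y² ≡ rhs.
  x = 0: rhs = 3, matching y values: 4, 9 (2 points).
  x = 1: rhs = 11, matching y values: none (0 points).
  x = 2: rhs = 12, matching y values: 5, 8 (2 points).
  x = 3: rhs = 12, matching y values: 5, 8 (2 points).
  x = 4: rhs = 4, matching y values: 2, 11 (2 points).
  x = 5: rhs = 7, matching y values: none (0 points).
  x = 6: rhs = 1, matching y values: 1, 12 (2 points).
  x = 7: rhs = 5, matching y values: none (0 points).
  x = 8: rhs = 12, matching y values: 5, 8 (2 points).
  x = 9: rhs = 2, matching y values: none (0 points).
  x = 10: rhs = 7, matching y values: none (0 points).
  x = 11: rhs = 7, matching y values: none (0 points).
  x = 12: rhs = 8, matching y values: none (0 points).
Total affine count: 12.
Full point count |E(F_13)| = 12 + 1 = 13.
Hasse bound: |13 − (13+1)| = |-1| = 1 ≤ 2√13 ≈ 7.2111 ✓.


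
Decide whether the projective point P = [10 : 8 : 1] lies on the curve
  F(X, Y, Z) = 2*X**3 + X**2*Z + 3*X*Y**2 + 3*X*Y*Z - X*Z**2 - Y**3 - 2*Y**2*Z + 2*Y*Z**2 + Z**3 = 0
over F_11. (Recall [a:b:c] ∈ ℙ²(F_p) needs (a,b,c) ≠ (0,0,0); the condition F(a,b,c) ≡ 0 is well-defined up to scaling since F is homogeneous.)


F(10,8,1) ≡ 8 (mod 11); P is NOT on the curve.

Evaluate F(10, 8, 1) term-by-term (mod 11).
  2*X**3 ↦ 2·1000·1·1 = 2000
  X**2*Z ↦ 1·100·1·1 = 100
  3*X*Y**2 ↦ 3·10·64·1 = 1920
  3*X*Y*Z ↦ 3·10·8·1 = 240
  -X*Z**2 ↦ -1·10·1·1 = -10
  -Y**3 ↦ -1·1·512·1 = -512
  -2*Y**2*Z ↦ -2·1·64·1 = -128
  2*Y*Z**2 ↦ 2·1·8·1 = 16
  Z**3 ↦ 1·1·1·1 = 1
Sum: F(10, 8, 1) = (2000) + (100) + (1920) + (240) + (-10) + (-512) + (-128) + (16) + (1) = 3627.
Reducing mod 11: 3627 ≡ 8 (mod 11).
Since F(a, b, c) ≡ 8 ≠ 0 (mod 11), P does NOT lie on the curve.


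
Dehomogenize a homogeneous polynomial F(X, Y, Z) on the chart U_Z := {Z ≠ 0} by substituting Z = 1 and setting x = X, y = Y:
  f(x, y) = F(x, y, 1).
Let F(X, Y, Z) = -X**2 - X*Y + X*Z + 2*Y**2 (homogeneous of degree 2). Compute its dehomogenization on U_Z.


f(x, y) = -x**2 - x*y + x + 2*y**2

On U_Z we set Z = 1. Each monomial c·X^i·Y^j·Z^k in F becomes c·x^i·y^j·1^k = c·x^i·y^j.
Substituting Z = 1: F(X, Y, 1) = -x**2 - x*y + x + 2*y**2.
Note: deg(f) ≤ deg(F) = 2; strict inequality happens when F is divisible by Z (lost terms).


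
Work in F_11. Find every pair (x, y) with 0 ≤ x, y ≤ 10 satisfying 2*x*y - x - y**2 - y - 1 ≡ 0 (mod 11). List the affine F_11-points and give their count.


Affine F_11-points: {(1, 5), (1, 7), (3, 1), (3, 4), (6, 2), (6, 9), (7, 3), (7, 10), (10, 0), (10, 8)}; count = 10.

For each of the 121 pairs (x, y) ∈ F_11², evaluate f(x, y) mod 11. Record the zeros.
  x = 0: [0↦10, 1↦8, 2↦4, 3↦9, 4↦1, 5↦2, 6↦1, 7↦9, 8↦4, 9↦8, 10↦10]  zeros at y ∈ ∅
  x = 1: [0↦9, 1↦9, 2↦7, 3↦3, 4↦8, 5↦0, 6↦1, 7↦0, 8↦8, 9↦3, 10↦7]  zeros at y ∈ {5, 7}
  x = 2: [0↦8, 1↦10, 2↦10, 3↦8, 4↦4, 5↦9, 6↦1, 7↦2, 8↦1, 9↦9, 10↦4]  zeros at y ∈ ∅
  x = 3: [0↦7, 1↦0, 2↦2, 3↦2, 4↦0, 5↦7, 6↦1, 7↦4, 8↦5, 9↦4, 10↦1]  zeros at y ∈ {1, 4}
  x = 4: [0↦6, 1↦1, 2↦5, 3↦7, 4↦7, 5↦5, 6↦1, 7↦6, 8↦9, 9↦10, 10↦9]  zeros at y ∈ ∅
  x = 5: [0↦5, 1↦2, 2↦8, 3↦1, 4↦3, 5↦3, 6↦1, 7↦8, 8↦2, 9↦5, 10↦6]  zeros at y ∈ ∅
  x = 6: [0↦4, 1↦3, 2↦0, 3↦6, 4↦10, 5↦1, 6↦1, 7↦10, 8↦6, 9↦0, 10↦3]  zeros at y ∈ {2, 9}
  x = 7: [0↦3, 1↦4, 2↦3, 3↦0, 4↦6, 5↦10, 6↦1, 7↦1, 8↦10, 9↦6, 10↦0]  zeros at y ∈ {3, 10}
  x = 8: [0↦2, 1↦5, 2↦6, 3↦5, 4↦2, 5↦8, 6↦1, 7↦3, 8↦3, 9↦1, 10↦8]  zeros at y ∈ ∅
  x = 9: [0↦1, 1↦6, 2↦9, 3↦10, 4↦9, 5↦6, 6↦1, 7↦5, 8↦7, 9↦7, 10↦5]  zeros at y ∈ ∅
  x = 10: [0↦0, 1↦7, 2↦1, 3↦4, 4↦5, 5↦4, 6↦1, 7↦7, 8↦0, 9↦2, 10↦2]  zeros at y ∈ {0, 8}
Collecting zeros: affine points = {(1, 5), (1, 7), (3, 1), (3, 4), (6, 2), (6, 9), (7, 3), (7, 10), (10, 0), (10, 8)}.
Total count |C(F_11)_aff| = 10.


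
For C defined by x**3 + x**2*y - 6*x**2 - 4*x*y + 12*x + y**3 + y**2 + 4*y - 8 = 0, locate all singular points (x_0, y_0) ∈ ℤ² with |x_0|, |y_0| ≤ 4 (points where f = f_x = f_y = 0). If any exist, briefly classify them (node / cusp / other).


Singular points: {(2, 0)}; classification: cusp.

Compute partial derivatives:
  f_x = 3*x**2 + 2*x*y - 12*x - 4*y + 12.
  f_y = x**2 - 4*x + 3*y**2 + 2*y + 4.
Scan x_0 ∈ {−4, ..., 4}. For each x_0, f_y(x_0, y) is a polynomial in y; find its integer roots y ∈ {−4, ..., 4}, then test f_x and f at those candidates.
  x = -4: f_y(-4, y) = 3*y**2 + 2*y + 36; no integer root y with |y| ≤ 4.
  x = -3: f_y(-3, y) = 3*y**2 + 2*y + 25; no integer root y with |y| ≤ 4.
  x = -2: f_y(-2, y) = 3*y**2 + 2*y + 16; no integer root y with |y| ≤ 4.
  x = -1: f_y(-1, y) = 3*y**2 + 2*y + 9; no integer root y with |y| ≤ 4.
  x = 0: f_y(0, y) = 3*y**2 + 2*y + 4; no integer root y with |y| ≤ 4.
  x = 1: f_y(1, y) = 3*y**2 + 2*y + 1; no integer root y with |y| ≤ 4.
  x = 2: f_y(2, y) = 3*y**2 + 2*y; vanishes at y ∈ {0}. (2, 0): f_x = 0, f = 0 — SINGULAR.
  x = 3: f_y(3, y) = 3*y**2 + 2*y + 1; no integer root y with |y| ≤ 4.
  x = 4: f_y(4, y) = 3*y**2 + 2*y + 4; no integer root y with |y| ≤ 4.
Only singular point on the grid: (2, 0).
Classify: substitute x = 2 + u, y = 0 + v and expand: f = u**3 + u**2*v + v**3 + v**2.
No constant or linear terms (consistent with a singular point). Quadratic part: v**2. Cubic part: u**3 + u**2*v + v**3.
The quadratic part v**2 is a perfect square, so there is a single (double) tangent line v = 0, i.e. y = 0. Restricting the cubic part to that line (v = 0) leaves u**3 ≠ 0, so f is not divisible by v and the branch is v² ≈ -u**3 to lowest order — this is a cusp.
Classification: cusp.


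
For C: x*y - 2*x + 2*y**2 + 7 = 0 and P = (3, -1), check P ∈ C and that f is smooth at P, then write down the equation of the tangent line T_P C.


Tangent line at P: -3*x - y + 8 = 0.

Step 1: f(3, -1) = 0, so P lies on C.
Step 2: partial derivatives
  f_x(x, y) = y - 2, f_y(x, y) = x + 4*y.
  f_x(P) = -3, f_y(P) = -1 (gradient nonzero, so P is smooth).
Step 3: tangent line at P: -3·(x − 3) + -1·(y − -1) = 0.
Expanding: -3*x - y + 8 = 0.


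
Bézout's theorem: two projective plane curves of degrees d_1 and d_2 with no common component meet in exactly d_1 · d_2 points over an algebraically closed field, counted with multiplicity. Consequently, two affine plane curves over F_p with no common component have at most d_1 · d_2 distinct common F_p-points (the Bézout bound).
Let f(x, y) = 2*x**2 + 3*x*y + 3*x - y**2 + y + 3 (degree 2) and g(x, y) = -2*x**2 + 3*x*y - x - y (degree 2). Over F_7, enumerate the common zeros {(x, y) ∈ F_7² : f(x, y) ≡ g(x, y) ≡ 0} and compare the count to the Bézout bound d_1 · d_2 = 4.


Common zeros: ∅; count = 0; Bézout bound = 4.

deg(f) = 2, deg(g) = 2, so Bézout bound = 4.
Scan x ∈ F_7. For each x, list the y ∈ F_7 with f(x, y) ≡ 0 and those with g(x, y) ≡ 0 (mod 7); the common zeros in that column are the intersection.
  x = 0: f ≡ 0 at y ∈ ∅; g ≡ 0 at y ∈ {0}; common: ∅.
  x = 1: f ≡ 0 at y ∈ ∅; g ≡ 0 at y ∈ {5}; common: ∅.
  x = 2: f ≡ 0 at y ∈ ∅; g ≡ 0 at y ∈ {2}; common: ∅.
  x = 3: f ≡ 0 at y ∈ ∅; g ≡ 0 at y ∈ {0}; common: ∅.
  x = 4: f ≡ 0 at y ∈ {3}; g ≡ 0 at y ∈ {2}; common: ∅.
  x = 5: f ≡ 0 at y ∈ ∅; g ≡ 0 at y ∈ ∅; common: ∅.
  x = 6: f ≡ 0 at y ∈ ∅; g ≡ 0 at y ∈ {5}; common: ∅.
Collecting: common zeros = ∅, so the count is 0.
Comparison with the Bézout bound: 0 ≤ 4 = deg(f)·deg(g), as expected for curves with no common component (the affine F_7-count falls short of the bound because intersections may lie at infinity, over extension fields, or carry multiplicity).


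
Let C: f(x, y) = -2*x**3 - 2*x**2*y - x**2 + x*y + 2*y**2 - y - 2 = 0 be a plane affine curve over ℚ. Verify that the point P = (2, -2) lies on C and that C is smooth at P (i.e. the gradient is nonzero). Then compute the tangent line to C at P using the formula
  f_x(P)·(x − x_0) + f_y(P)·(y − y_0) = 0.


Tangent line at P: -14*x - 15*y - 2 = 0.

Step 1: f(2, -2) = 0, so P lies on C.
Step 2: partial derivatives
  f_x(x, y) = -6*x**2 - 4*x*y - 2*x + y, f_y(x, y) = -2*x**2 + x + 4*y - 1.
  f_x(P) = -14, f_y(P) = -15 (gradient nonzero, so P is smooth).
Step 3: tangent line at P: -14·(x − 2) + -15·(y − -2) = 0.
Expanding: -14*x - 15*y - 2 = 0.


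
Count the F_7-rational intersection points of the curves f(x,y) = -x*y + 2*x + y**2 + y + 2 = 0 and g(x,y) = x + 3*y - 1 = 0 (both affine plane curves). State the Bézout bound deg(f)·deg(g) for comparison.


Common zeros: {(4, 6)}; count = 1; Bézout bound = 2.

deg(f) = 2, deg(g) = 1, so Bézout bound = 2.
Scan x ∈ F_7. For each x, list the y ∈ F_7 with f(x, y) ≡ 0 and those with g(x, y) ≡ 0 (mod 7); the common zeros in that column are the intersection.
  x = 0: f ≡ 0 at y ∈ {3}; g ≡ 0 at y ∈ {5}; common: ∅.
  x = 1: f ≡ 0 at y ∈ ∅; g ≡ 0 at y ∈ {0}; common: ∅.
  x = 2: f ≡ 0 at y ∈ ∅; g ≡ 0 at y ∈ {2}; common: ∅.
  x = 3: f ≡ 0 at y ∈ {1}; g ≡ 0 at y ∈ {4}; common: ∅.
  x = 4: f ≡ 0 at y ∈ {4, 6}; g ≡ 0 at y ∈ {6}; common: {6}.
  x = 5: f ≡ 0 at y ∈ ∅; g ≡ 0 at y ∈ {1}; common: ∅.
  x = 6: f ≡ 0 at y ∈ {0, 5}; g ≡ 0 at y ∈ {3}; common: ∅.
Collecting: common zeros = {(4, 6)}, so the count is 1.
Comparison with the Bézout bound: 1 ≤ 2 = deg(f)·deg(g), as expected for curves with no common component (the affine F_7-count falls short of the bound because intersections may lie at infinity, over extension fields, or carry multiplicity).


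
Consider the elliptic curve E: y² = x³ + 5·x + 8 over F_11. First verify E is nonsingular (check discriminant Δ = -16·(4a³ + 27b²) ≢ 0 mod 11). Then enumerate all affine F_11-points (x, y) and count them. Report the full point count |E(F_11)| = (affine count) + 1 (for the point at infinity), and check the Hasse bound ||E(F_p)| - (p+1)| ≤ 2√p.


Affine points = {(1, 5), (1, 6), (2, 2), (2, 9), (4, 2), (4, 9), (5, 2), (5, 9), (6, 1), (6, 10), (7, 1), (7, 10), (9, 1), (9, 10)}; affine count = 14; |E(F_11)| = 15.

Discriminant check: Δ ∝ 4a³ + 27b² = 4·5³ + 27·8² = 4·125 + 27·64 ≡ 6 (mod 11). Nonzero ⇒ E is nonsingular.
For each x ∈ F_11, compute rhs = x³ + 5·x + 8 mod 11, then count y ∈ F_11 with y² ≡ rhs.
  x = 0: rhs = 8, matching y values: none (0 points).
  x = 1: rhs = 3, matching y values: 5, 6 (2 points).
  x = 2: rhs = 4, matching y values: 2, 9 (2 points).
  x = 3: rhs = 6, matching y values: none (0 points).
  x = 4: rhs = 4, matching y values: 2, 9 (2 points).
  x = 5: rhs = 4, matching y values: 2, 9 (2 points).
  x = 6: rhs = 1, matching y values: 1, 10 (2 points).
  x = 7: rhs = 1, matching y values: 1, 10 (2 points).
  x = 8: rhs = 10, matching y values: none (0 points).
  x = 9: rhs = 1, matching y values: 1, 10 (2 points).
  x = 10: rhs = 2, matching y values: none (0 points).
Total affine count: 14.
Full point count |E(F_11)| = 14 + 1 = 15.
Hasse bound: |15 − (11+1)| = |3| = 3 ≤ 2√11 ≈ 6.6332 ✓.
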